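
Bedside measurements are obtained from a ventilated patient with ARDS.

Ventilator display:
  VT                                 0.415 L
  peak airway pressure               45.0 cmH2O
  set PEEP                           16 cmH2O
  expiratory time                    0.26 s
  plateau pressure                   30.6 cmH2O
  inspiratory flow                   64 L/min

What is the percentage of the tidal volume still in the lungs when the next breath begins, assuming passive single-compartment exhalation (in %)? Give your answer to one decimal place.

50.8

Flow: 64 L/min ÷ 60 = 1.0667 L/s.
R = (PIP − Pplat)/V̇ = (45.0 − 30.6) / 1.0667 = 14.4/1.0667 = 13.5 cmH2O·s/L.
C = Vt/(Pplat − PEEP) = 415.0 / (30.6 − 16) = 415.0/14.6 = 28.425 mL/cmH2O.
τ = R × C = 13.5 × 0.02843 L/cmH2O = 0.3838 s.
Fraction remaining at end-expiration = e^(−Te/τ) = e^(−0.26/0.3838) = 0.5079 → 50.79%.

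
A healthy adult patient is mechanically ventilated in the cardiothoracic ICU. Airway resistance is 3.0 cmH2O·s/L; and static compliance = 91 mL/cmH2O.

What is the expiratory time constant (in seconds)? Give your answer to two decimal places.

0.27

τ = R × C = 3.0 × 91 mL/cmH2O = 3.0 × 0.091 L/cmH2O = 0.273 s.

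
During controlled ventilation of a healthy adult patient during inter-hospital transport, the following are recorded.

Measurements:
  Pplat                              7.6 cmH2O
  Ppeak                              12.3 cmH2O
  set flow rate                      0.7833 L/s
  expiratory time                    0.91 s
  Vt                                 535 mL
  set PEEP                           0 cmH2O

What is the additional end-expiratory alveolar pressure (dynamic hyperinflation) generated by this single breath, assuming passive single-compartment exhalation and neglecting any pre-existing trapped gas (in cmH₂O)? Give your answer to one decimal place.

R = (PIP − Pplat)/V̇ = (12.3 − 7.6) / 0.7833 = 4.7/0.7833 = 6.0 cmH2O·s/L.
C = Vt/(Pplat − PEEP) = 535.0 / (7.6 − 0) = 535.0/7.6 = 70.395 mL/cmH2O.
τ = R × C = 6.0 × 0.0704 L/cmH2O = 0.4224 s.
Fraction remaining = e^(−Te/τ) = e^(−0.91/0.4224) = 0.116; trapped volume = 535.0 × 0.116 = 62.06 mL.
Additional alveolar pressure from trapping ≈ V_trapped / C = 62.06 / 70.395 = 0.8816 cmH2O.

0.9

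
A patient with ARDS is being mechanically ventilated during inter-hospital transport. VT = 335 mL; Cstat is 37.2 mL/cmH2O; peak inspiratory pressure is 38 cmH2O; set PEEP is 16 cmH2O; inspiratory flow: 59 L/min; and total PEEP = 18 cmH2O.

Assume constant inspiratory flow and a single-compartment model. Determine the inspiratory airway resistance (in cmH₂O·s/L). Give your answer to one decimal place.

11.2

Flow: 59 L/min ÷ 60 = 0.9833 L/s.
Total PEEP = 18 cmH2O (set 16 + intrinsic 2); this is the baseline alveolar pressure.
Equation of motion (constant flow): PIP = Vt/C + R·V̇ + PEEP.
R·V̇ = PIP − Vt/C − PEEP = 38 − 335/37.2 − 18 = 38 − 9.005 − 18 = 10.995 cmH2O.
R = 10.995 / 0.9833 = 11.182 cmH2O·s/L.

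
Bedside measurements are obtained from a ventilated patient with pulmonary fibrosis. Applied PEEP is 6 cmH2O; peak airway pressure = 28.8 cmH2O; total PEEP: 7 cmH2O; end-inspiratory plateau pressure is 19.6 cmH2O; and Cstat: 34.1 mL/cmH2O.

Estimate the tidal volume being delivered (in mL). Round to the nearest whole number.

End-expiratory occlusion gives total PEEP = 7 cmH2O (intrinsic PEEP = 7 − 6 = 1). Use total PEEP for the elastic gradient.
Vt = Cstat × (Pplat − PEEPtotal) = 34.1 × (19.6 − 7) = 34.1 × 12.6 = 429.66 mL.

430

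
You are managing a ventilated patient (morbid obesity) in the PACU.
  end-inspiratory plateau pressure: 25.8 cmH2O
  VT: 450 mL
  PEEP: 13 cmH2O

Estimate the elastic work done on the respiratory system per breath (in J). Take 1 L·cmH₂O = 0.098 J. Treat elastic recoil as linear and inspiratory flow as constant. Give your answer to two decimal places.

0.28

Elastic work ≈ ½ × (Pplat − PEEP) × Vt = 0.5 × (25.8 − 13) × 0.450 L = 0.5 × 12.8 × 0.450 = 2.88 L·cmH2O.
× 0.098 J/(L·cmH2O) → 0.2822 J.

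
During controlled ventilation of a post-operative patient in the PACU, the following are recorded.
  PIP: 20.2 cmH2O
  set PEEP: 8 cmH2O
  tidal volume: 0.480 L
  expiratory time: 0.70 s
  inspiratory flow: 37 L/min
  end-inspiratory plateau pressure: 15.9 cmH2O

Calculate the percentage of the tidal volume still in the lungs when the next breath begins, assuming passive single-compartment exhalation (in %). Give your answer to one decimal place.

Flow: 37 L/min ÷ 60 = 0.6167 L/s.
R = (PIP − Pplat)/V̇ = (20.2 − 15.9) / 0.6167 = 4.3/0.6167 = 6.973 cmH2O·s/L.
C = Vt/(Pplat − PEEP) = 480.0 / (15.9 − 8) = 480.0/7.9 = 60.759 mL/cmH2O.
τ = R × C = 6.973 × 0.06076 L/cmH2O = 0.4237 s.
Fraction remaining at end-expiration = e^(−Te/τ) = e^(−0.70/0.4237) = 0.1916 → 19.16%.

19.2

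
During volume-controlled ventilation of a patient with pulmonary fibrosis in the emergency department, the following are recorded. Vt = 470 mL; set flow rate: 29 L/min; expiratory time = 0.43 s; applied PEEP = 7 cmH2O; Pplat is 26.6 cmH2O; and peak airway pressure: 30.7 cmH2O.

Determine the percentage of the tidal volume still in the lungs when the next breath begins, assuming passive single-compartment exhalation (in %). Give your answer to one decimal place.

Flow: 29 L/min ÷ 60 = 0.4833 L/s.
R = (PIP − Pplat)/V̇ = (30.7 − 26.6) / 0.4833 = 4.1/0.4833 = 8.483 cmH2O·s/L.
C = Vt/(Pplat − PEEP) = 470.0 / (26.6 − 7) = 470.0/19.6 = 23.98 mL/cmH2O.
τ = R × C = 8.483 × 0.02398 L/cmH2O = 0.2034 s.
Fraction remaining at end-expiration = e^(−Te/τ) = e^(−0.43/0.2034) = 0.1207 → 12.07%.

12.1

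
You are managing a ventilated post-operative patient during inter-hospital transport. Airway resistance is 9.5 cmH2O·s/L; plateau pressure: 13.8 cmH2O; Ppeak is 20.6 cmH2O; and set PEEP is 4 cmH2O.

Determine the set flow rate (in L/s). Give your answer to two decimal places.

0.72

flow = (PIP − Pplat) / Raw = 6.8 / 9.5 = 0.7158 L/s.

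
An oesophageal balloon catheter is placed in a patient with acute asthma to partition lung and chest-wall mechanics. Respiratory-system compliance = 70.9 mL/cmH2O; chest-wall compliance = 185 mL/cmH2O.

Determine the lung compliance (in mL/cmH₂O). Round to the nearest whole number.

115

1/CL = 1/Crs − 1/Ccw.
1/CL = 1/70.9 − 1/185 = 0.008699.
CL = 114.96 mL/cmH2O.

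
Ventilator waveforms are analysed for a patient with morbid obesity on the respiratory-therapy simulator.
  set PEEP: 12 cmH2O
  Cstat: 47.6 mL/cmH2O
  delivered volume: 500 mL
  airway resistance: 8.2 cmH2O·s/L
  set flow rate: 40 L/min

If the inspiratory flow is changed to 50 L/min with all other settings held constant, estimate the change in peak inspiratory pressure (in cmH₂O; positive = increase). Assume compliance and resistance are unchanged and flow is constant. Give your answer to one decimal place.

1.4

Flow: 40 L/min ÷ 60 = 0.6667 L/s.
New flow: 50 L/min ÷ 60 = 0.8333 L/s.
PIP = Vt/C + R·V̇ + PEEP (constant-flow equation of motion).
Only the resistive term changes: ΔPIP = R × ΔV̇ = 8.2 × (0.8333 − 0.6667) = 8.2 × 0.1666 = 1.366 cmH2O.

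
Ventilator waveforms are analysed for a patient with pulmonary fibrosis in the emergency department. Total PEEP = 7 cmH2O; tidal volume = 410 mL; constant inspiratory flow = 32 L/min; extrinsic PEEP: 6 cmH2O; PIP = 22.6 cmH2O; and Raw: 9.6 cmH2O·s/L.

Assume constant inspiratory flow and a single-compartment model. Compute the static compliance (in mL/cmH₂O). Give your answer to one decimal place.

39.1

Flow: 32 L/min ÷ 60 = 0.5333 L/s.
Total PEEP = 7 cmH2O (set 6 + intrinsic 1); this is the baseline alveolar pressure.
Equation of motion (constant flow): PIP = Vt/C + R·V̇ + PEEP.
Vt/C = PIP − R·V̇ − PEEP = 22.6 − 9.6×0.5333 − 7 = 22.6 − 5.12 − 7 = 10.48 cmH2O.
C = Vt / 10.48 = 410 / 10.48 = 39.122 mL/cmH2O.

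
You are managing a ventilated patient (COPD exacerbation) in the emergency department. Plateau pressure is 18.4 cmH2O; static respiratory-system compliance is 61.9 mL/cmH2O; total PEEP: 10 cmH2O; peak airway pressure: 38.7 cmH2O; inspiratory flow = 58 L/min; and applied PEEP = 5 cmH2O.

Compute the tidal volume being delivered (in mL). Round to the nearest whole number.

520

End-expiratory occlusion gives total PEEP = 10 cmH2O (intrinsic PEEP = 10 − 5 = 5). Use total PEEP for the elastic gradient.
Vt = Cstat × (Pplat − PEEPtotal) = 61.9 × (18.4 − 10) = 61.9 × 8.4 = 519.96 mL.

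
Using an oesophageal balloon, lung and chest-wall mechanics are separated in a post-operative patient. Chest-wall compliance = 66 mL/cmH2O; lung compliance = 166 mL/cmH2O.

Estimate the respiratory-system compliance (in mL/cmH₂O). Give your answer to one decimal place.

Lung and chest wall are elastances in series: 1/Crs = 1/CL + 1/Ccw.
1/Crs = 1/166 + 1/66 = 0.02118.
Crs = 47.214 mL/cmH2O.

47.2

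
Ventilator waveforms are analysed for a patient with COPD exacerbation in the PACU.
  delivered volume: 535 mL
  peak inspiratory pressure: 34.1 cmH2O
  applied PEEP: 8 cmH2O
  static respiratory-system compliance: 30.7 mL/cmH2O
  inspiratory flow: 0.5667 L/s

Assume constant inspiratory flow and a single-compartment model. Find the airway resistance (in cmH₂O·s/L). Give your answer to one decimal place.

15.3

Equation of motion (constant flow): PIP = Vt/C + R·V̇ + PEEP.
R·V̇ = PIP − Vt/C − PEEP = 34.1 − 535/30.7 − 8 = 34.1 − 17.427 − 8 = 8.673 cmH2O.
R = 8.673 / 0.5667 = 15.304 cmH2O·s/L.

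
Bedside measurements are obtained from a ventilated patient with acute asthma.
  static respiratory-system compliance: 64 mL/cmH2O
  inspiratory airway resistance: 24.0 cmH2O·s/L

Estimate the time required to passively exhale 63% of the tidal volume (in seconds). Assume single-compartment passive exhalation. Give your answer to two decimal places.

τ = R × C = 24.0 × 64 mL/cmH2O = 24.0 × 0.064 L/cmH2O = 1.536 s.
Exhaled fraction f = 1 − e^(−t/τ) → t = −τ·ln(1 − f) = −1.536·ln(0.37) = 1.527 s.

1.53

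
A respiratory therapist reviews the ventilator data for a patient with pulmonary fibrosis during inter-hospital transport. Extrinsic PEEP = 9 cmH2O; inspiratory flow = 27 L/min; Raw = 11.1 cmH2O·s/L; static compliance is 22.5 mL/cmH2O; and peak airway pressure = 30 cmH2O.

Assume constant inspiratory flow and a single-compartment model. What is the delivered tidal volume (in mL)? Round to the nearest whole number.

Flow: 27 L/min ÷ 60 = 0.45 L/s.
Equation of motion (constant flow): PIP = Vt/C + R·V̇ + PEEP.
Vt/C = PIP − R·V̇ − PEEP = 30 − 4.995 − 9 = 16.005 cmH2O.
Vt = C × 16.005 = 22.5 × 16.005 = 360.11 mL.

360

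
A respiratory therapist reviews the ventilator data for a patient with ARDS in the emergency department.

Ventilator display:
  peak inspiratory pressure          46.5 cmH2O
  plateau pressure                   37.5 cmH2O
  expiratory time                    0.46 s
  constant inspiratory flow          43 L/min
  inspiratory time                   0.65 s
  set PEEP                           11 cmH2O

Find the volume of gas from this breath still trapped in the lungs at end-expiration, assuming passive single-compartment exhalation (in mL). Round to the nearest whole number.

58

Flow: 43 L/min ÷ 60 = 0.7167 L/s.
Vt = flow × Ti = 0.7167 L/s × 0.65 s × 1000 mL/L = 465.86 mL.
R = (PIP − Pplat)/V̇ = (46.5 − 37.5) / 0.7167 = 9.0/0.7167 = 12.558 cmH2O·s/L.
C = Vt/(Pplat − PEEP) = 465.86 / (37.5 − 11) = 465.86/26.5 = 17.58 mL/cmH2O.
τ = R × C = 12.558 × 0.01758 L/cmH2O = 0.2208 s.
Fraction remaining = e^(−Te/τ) = e^(−0.46/0.2208) = 0.1245.
Trapped volume = 465.86 × 0.1245 = 58.0 mL.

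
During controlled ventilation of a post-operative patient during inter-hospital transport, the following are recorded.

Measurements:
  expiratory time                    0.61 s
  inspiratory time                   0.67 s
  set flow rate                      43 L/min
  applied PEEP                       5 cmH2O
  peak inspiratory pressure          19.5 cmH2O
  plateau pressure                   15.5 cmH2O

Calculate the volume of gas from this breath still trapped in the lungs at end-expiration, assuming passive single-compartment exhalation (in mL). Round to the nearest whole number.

44

Flow: 43 L/min ÷ 60 = 0.7167 L/s.
Vt = flow × Ti = 0.7167 L/s × 0.67 s × 1000 mL/L = 480.19 mL.
R = (PIP − Pplat)/V̇ = (19.5 − 15.5) / 0.7167 = 4.0/0.7167 = 5.581 cmH2O·s/L.
C = Vt/(Pplat − PEEP) = 480.19 / (15.5 − 5) = 480.19/10.5 = 45.732 mL/cmH2O.
τ = R × C = 5.581 × 0.04573 L/cmH2O = 0.2552 s.
Fraction remaining = e^(−Te/τ) = e^(−0.61/0.2552) = 0.0916.
Trapped volume = 480.19 × 0.0916 = 43.985 mL.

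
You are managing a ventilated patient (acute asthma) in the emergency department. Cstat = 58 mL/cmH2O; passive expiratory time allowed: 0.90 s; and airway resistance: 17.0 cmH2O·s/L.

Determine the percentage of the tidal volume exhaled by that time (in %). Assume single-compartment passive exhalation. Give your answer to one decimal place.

59.9

τ = R × C = 17.0 × 58 mL/cmH2O = 17.0 × 0.058 L/cmH2O = 0.986 s.
Passive exhalation: V(t)/V₀ = e^(−t/τ) = e^(−0.90/0.986) = 0.4014.
Fraction exhaled = 1 − 0.4014 = 0.5986 → 59.86%.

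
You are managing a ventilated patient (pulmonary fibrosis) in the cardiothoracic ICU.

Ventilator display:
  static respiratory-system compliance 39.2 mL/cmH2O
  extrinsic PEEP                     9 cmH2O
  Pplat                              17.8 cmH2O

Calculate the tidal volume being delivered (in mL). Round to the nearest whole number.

Vt = Cstat × (Pplat − PEEP) = 39.2 × (17.8 − 9) = 39.2 × 8.8 = 344.96 mL.

345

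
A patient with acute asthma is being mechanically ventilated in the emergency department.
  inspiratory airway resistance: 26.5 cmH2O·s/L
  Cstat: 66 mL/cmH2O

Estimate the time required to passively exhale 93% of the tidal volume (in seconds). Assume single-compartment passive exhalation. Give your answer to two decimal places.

4.65

τ = R × C = 26.5 × 66 mL/cmH2O = 26.5 × 0.066 L/cmH2O = 1.749 s.
Exhaled fraction f = 1 − e^(−t/τ) → t = −τ·ln(1 − f) = −1.749·ln(0.07) = 4.651 s.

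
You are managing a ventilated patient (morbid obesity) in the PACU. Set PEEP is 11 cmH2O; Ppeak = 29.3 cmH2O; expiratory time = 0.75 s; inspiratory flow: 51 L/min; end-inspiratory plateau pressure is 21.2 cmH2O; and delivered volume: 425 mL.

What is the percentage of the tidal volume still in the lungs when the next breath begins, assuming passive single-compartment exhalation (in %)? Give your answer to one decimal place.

15.1

Flow: 51 L/min ÷ 60 = 0.85 L/s.
R = (PIP − Pplat)/V̇ = (29.3 − 21.2) / 0.85 = 8.1/0.85 = 9.529 cmH2O·s/L.
C = Vt/(Pplat − PEEP) = 425.0 / (21.2 − 11) = 425.0/10.2 = 41.667 mL/cmH2O.
τ = R × C = 9.529 × 0.04167 L/cmH2O = 0.3971 s.
Fraction remaining at end-expiration = e^(−Te/τ) = e^(−0.75/0.3971) = 0.1513 → 15.13%.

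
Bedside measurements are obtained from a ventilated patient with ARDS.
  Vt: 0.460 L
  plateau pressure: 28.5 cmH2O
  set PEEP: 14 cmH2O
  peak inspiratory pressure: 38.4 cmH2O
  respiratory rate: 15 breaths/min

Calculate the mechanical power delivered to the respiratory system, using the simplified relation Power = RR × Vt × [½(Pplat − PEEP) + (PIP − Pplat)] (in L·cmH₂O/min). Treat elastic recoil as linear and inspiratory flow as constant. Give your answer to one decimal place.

118.3

Per-breath work = Vt × [½(Pplat−PEEP) + (PIP−Pplat)] = 0.460 × [0.5×14.5 + 9.9] = 0.460 × 17.15 = 7.889 L·cmH2O.
Power = 15 × 7.889 = 118.34 L·cmH2O/min.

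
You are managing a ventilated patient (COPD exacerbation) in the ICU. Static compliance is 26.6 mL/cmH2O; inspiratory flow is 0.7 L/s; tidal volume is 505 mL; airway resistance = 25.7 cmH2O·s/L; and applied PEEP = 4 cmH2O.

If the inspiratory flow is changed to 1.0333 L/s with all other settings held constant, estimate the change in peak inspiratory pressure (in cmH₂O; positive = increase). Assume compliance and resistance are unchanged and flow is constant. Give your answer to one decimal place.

PIP = Vt/C + R·V̇ + PEEP (constant-flow equation of motion).
Only the resistive term changes: ΔPIP = R × ΔV̇ = 25.7 × (1.0333 − 0.7) = 25.7 × 0.3333 = 8.566 cmH2O.

8.6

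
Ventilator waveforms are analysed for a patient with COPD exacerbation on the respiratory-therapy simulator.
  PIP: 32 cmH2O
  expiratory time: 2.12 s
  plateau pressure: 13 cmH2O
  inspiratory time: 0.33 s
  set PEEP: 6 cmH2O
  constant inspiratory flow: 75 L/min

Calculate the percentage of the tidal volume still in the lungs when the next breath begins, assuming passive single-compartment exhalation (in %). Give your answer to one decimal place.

9.4

Flow: 75 L/min ÷ 60 = 1.25 L/s.
Vt = flow × Ti = 1.25 L/s × 0.33 s × 1000 mL/L = 412.5 mL.
R = (PIP − Pplat)/V̇ = (32 − 13) / 1.25 = 19.0/1.25 = 15.2 cmH2O·s/L.
C = Vt/(Pplat − PEEP) = 412.5 / (13 − 6) = 412.5/7.0 = 58.929 mL/cmH2O.
τ = R × C = 15.2 × 0.05893 L/cmH2O = 0.8957 s.
Fraction remaining at end-expiration = e^(−Te/τ) = e^(−2.12/0.8957) = 0.09377 → 9.377%.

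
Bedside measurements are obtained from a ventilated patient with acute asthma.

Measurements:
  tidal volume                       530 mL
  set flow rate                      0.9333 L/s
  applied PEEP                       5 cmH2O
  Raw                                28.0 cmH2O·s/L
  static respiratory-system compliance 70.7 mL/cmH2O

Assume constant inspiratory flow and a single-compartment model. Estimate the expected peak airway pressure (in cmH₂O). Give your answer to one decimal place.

Equation of motion (constant flow): PIP = Vt/C + R·V̇ + PEEP.
PIP = 530/70.7 + 28.0×0.9333 + 5 = 7.496 + 26.132 + 5 = 38.628 cmH2O.

38.6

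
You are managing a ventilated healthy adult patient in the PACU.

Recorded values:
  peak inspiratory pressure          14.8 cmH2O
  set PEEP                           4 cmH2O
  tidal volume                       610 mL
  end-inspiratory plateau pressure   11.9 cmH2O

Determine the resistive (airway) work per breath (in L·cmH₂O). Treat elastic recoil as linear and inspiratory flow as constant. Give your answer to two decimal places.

1.77

With constant inspiratory flow the resistive pressure is constant at PIP − Pplat = 14.8 − 11.9 = 2.9 cmH2O, so resistive work = 2.9 × 0.610 = 1.769 L·cmH2O.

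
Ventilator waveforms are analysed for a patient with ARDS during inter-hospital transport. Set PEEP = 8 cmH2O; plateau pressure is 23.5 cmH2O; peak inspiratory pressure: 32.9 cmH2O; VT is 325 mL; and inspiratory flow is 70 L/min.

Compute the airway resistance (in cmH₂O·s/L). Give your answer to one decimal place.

8.1

Flow: 70 L/min ÷ 60 = 1.1667 L/s.
Raw = (PIP − Pplat) / flow = (32.9 − 23.5) / 1.1667 = 9.4 / 1.1667 = 8.057 cmH2O·s/L.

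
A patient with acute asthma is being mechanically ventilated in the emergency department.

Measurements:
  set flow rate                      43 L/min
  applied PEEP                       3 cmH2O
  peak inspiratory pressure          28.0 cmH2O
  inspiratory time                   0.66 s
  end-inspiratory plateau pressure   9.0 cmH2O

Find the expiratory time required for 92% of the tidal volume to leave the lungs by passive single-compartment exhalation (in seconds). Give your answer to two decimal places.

Flow: 43 L/min ÷ 60 = 0.7167 L/s.
Vt = flow × Ti = 0.7167 L/s × 0.66 s × 1000 mL/L = 473.02 mL.
R = (PIP − Pplat)/V̇ = (28.0 − 9.0) / 0.7167 = 19.0/0.7167 = 26.51 cmH2O·s/L.
C = Vt/(Pplat − PEEP) = 473.02 / (9.0 − 3) = 473.02/6.0 = 78.837 mL/cmH2O.
τ = R × C = 26.51 × 0.07884 L/cmH2O = 2.09 s.
t = −τ·ln(1 − 0.92) = −2.09·ln(0.08) = 5.279 s.

5.28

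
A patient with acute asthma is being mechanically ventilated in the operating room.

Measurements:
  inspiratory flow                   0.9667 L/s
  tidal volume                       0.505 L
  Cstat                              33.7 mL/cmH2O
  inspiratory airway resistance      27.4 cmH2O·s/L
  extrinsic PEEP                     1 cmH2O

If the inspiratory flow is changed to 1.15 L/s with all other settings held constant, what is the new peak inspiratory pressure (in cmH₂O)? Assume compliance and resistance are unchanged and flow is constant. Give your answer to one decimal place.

47.5

PIP = Vt/C + R·V̇ + PEEP (constant-flow equation of motion).
Only the resistive term changes: ΔPIP = R × ΔV̇ = 27.4 × (1.15 − 0.9667) = 27.4 × 0.1833 = 5.022 cmH2O.
Original PIP = 505/33.7 + 27.4×0.9667 + 1 = 42.473 cmH2O; new PIP = 42.473 + (5.022) = 47.495 cmH2O.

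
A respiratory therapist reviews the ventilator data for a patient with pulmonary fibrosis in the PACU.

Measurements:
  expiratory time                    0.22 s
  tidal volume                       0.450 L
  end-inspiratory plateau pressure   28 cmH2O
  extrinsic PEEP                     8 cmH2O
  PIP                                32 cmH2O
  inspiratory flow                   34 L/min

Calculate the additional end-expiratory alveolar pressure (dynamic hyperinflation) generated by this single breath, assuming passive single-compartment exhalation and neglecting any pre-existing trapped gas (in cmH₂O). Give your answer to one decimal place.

Flow: 34 L/min ÷ 60 = 0.5667 L/s.
R = (PIP − Pplat)/V̇ = (32 − 28) / 0.5667 = 4.0/0.5667 = 7.058 cmH2O·s/L.
C = Vt/(Pplat − PEEP) = 450.0 / (28 − 8) = 450.0/20.0 = 22.5 mL/cmH2O.
τ = R × C = 7.058 × 0.0225 L/cmH2O = 0.1588 s.
Fraction remaining = e^(−Te/τ) = e^(−0.22/0.1588) = 0.2502; trapped volume = 450.0 × 0.2502 = 112.59 mL.
Additional alveolar pressure from trapping ≈ V_trapped / C = 112.59 / 22.5 = 5.004 cmH2O.

5.0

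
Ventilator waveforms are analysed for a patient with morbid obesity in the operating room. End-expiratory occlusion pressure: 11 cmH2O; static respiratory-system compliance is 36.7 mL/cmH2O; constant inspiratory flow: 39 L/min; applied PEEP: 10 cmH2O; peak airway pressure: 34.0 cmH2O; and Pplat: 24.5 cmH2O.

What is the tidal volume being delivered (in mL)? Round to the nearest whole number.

End-expiratory occlusion gives total PEEP = 11 cmH2O (intrinsic PEEP = 11 − 10 = 1). Use total PEEP for the elastic gradient.
Vt = Cstat × (Pplat − PEEPtotal) = 36.7 × (24.5 − 11) = 36.7 × 13.5 = 495.45 mL.

495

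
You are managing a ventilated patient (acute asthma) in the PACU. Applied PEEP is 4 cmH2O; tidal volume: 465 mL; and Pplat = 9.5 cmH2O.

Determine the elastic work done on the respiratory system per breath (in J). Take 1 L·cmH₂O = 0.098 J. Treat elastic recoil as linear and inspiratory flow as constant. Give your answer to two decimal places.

Elastic work ≈ ½ × (Pplat − PEEP) × Vt = 0.5 × (9.5 − 4) × 0.465 L = 0.5 × 5.5 × 0.465 = 1.279 L·cmH2O.
× 0.098 J/(L·cmH2O) → 0.1253 J.

0.13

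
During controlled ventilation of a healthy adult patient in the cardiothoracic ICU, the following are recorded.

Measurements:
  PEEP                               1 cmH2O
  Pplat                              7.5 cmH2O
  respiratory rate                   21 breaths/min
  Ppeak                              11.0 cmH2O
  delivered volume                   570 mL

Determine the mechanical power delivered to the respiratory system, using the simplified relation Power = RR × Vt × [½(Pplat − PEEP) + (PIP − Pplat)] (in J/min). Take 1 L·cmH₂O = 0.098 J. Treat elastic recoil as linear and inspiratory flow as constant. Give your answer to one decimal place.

7.9

Per-breath work = Vt × [½(Pplat−PEEP) + (PIP−Pplat)] = 0.570 × [0.5×6.5 + 3.5] = 0.570 × 6.75 = 3.848 L·cmH2O.
Power = 21 × 3.848 = 80.808 L·cmH2O/min.
× 0.098 J/(L·cmH2O) → 7.919 J/min.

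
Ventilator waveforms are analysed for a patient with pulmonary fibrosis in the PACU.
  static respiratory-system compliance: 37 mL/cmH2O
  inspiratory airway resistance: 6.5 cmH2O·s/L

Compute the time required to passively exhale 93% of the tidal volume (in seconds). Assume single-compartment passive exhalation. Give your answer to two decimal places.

0.64

τ = R × C = 6.5 × 37 mL/cmH2O = 6.5 × 0.037 L/cmH2O = 0.2405 s.
Exhaled fraction f = 1 − e^(−t/τ) → t = −τ·ln(1 − f) = −0.2405·ln(0.07) = 0.6396 s.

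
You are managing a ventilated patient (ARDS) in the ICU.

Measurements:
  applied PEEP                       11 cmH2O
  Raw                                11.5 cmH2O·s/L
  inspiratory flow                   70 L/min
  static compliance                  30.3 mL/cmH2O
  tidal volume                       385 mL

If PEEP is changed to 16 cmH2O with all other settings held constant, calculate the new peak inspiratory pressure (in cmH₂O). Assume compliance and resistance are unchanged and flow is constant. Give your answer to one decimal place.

Flow: 70 L/min ÷ 60 = 1.1667 L/s.
PIP = Vt/C + R·V̇ + PEEP (constant-flow equation of motion).
Only the baseline term changes: ΔPIP = ΔPEEP = 16 − 11 = 5.0 cmH2O.
Original PIP = 385/30.3 + 11.5×1.1667 + 11 = 37.123 cmH2O; new PIP = 37.123 + (5.0) = 42.123 cmH2O.

42.1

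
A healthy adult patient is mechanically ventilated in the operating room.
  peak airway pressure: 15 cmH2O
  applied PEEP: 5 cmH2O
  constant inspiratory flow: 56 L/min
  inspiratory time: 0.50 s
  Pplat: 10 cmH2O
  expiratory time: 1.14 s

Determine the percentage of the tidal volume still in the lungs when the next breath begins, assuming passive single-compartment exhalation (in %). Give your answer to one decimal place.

Flow: 56 L/min ÷ 60 = 0.9333 L/s.
Vt = flow × Ti = 0.9333 L/s × 0.50 s × 1000 mL/L = 466.65 mL.
R = (PIP − Pplat)/V̇ = (15 − 10) / 0.9333 = 5.0/0.9333 = 5.357 cmH2O·s/L.
C = Vt/(Pplat − PEEP) = 466.65 / (10 − 5) = 466.65/5.0 = 93.33 mL/cmH2O.
τ = R × C = 5.357 × 0.09333 L/cmH2O = 0.5 s.
Fraction remaining at end-expiration = e^(−Te/τ) = e^(−1.14/0.5) = 0.1023 → 10.23%.

10.2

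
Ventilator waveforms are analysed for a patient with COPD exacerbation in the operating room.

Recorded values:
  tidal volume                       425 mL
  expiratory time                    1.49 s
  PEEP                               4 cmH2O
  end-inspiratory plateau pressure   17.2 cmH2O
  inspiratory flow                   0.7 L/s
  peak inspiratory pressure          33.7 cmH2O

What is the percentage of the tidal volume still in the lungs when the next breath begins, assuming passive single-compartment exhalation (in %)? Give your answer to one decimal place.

R = (PIP − Pplat)/V̇ = (33.7 − 17.2) / 0.7 = 16.5/0.7 = 23.571 cmH2O·s/L.
C = Vt/(Pplat − PEEP) = 425.0 / (17.2 − 4) = 425.0/13.2 = 32.197 mL/cmH2O.
τ = R × C = 23.571 × 0.0322 L/cmH2O = 0.759 s.
Fraction remaining at end-expiration = e^(−Te/τ) = e^(−1.49/0.759) = 0.1404 → 14.04%.

14.0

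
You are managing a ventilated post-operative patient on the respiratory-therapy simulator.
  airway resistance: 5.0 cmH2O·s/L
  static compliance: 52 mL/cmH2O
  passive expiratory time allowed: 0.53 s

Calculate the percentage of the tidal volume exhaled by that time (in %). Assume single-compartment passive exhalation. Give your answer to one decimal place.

87.0

τ = R × C = 5.0 × 52 mL/cmH2O = 5.0 × 0.052 L/cmH2O = 0.26 s.
Passive exhalation: V(t)/V₀ = e^(−t/τ) = e^(−0.53/0.26) = 0.1302.
Fraction exhaled = 1 − 0.1302 = 0.8698 → 86.98%.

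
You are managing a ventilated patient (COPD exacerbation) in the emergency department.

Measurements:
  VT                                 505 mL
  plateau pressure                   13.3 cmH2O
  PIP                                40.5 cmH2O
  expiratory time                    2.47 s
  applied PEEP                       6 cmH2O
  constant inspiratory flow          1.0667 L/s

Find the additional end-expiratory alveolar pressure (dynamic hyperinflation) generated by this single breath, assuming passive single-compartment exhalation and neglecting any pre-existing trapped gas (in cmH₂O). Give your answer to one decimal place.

R = (PIP − Pplat)/V̇ = (40.5 − 13.3) / 1.0667 = 27.2/1.0667 = 25.499 cmH2O·s/L.
C = Vt/(Pplat − PEEP) = 505.0 / (13.3 − 6) = 505.0/7.3 = 69.178 mL/cmH2O.
τ = R × C = 25.499 × 0.06918 L/cmH2O = 1.764 s.
Fraction remaining = e^(−Te/τ) = e^(−2.47/1.764) = 0.2465; trapped volume = 505.0 × 0.2465 = 124.48 mL.
Additional alveolar pressure from trapping ≈ V_trapped / C = 124.48 / 69.178 = 1.799 cmH2O.

1.8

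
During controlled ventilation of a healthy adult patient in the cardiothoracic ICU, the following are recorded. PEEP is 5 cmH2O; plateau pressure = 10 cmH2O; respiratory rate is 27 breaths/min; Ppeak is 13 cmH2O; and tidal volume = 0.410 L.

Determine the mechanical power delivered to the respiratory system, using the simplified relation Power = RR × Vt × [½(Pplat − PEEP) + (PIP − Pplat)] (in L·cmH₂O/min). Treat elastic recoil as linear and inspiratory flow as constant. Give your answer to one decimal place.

60.9

Per-breath work = Vt × [½(Pplat−PEEP) + (PIP−Pplat)] = 0.410 × [0.5×5.0 + 3.0] = 0.410 × 5.5 = 2.255 L·cmH2O.
Power = 27 × 2.255 = 60.885 L·cmH2O/min.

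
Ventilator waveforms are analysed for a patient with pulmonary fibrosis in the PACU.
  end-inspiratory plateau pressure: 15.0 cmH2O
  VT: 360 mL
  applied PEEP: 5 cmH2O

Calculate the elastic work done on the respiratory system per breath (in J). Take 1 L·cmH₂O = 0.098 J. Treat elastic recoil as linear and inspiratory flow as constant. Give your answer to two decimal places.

Elastic work ≈ ½ × (Pplat − PEEP) × Vt = 0.5 × (15.0 − 5) × 0.360 L = 0.5 × 10.0 × 0.360 = 1.8 L·cmH2O.
× 0.098 J/(L·cmH2O) → 0.1764 J.

0.18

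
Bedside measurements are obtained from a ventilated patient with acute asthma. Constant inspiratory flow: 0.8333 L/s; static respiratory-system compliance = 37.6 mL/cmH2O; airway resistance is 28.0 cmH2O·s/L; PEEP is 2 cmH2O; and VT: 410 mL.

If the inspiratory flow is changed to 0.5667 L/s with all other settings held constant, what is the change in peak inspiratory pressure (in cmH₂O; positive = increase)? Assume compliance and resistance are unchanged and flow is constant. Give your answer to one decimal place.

-7.5

PIP = Vt/C + R·V̇ + PEEP (constant-flow equation of motion).
Only the resistive term changes: ΔPIP = R × ΔV̇ = 28.0 × (0.5667 − 0.8333) = 28.0 × -0.2666 = -7.465 cmH2O.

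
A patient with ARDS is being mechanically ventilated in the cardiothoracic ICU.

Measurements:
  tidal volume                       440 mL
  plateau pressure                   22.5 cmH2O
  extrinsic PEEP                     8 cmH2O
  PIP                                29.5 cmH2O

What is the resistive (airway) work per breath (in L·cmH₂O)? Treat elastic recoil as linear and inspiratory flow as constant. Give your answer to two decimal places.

With constant inspiratory flow the resistive pressure is constant at PIP − Pplat = 29.5 − 22.5 = 7.0 cmH2O, so resistive work = 7.0 × 0.440 = 3.08 L·cmH2O.

3.08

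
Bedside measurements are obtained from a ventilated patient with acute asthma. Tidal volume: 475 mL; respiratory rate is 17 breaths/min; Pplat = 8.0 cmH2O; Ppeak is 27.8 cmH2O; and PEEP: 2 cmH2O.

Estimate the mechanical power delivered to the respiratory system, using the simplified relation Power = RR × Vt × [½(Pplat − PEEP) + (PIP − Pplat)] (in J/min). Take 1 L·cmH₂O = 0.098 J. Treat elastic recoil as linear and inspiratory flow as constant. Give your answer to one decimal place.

18.0

Per-breath work = Vt × [½(Pplat−PEEP) + (PIP−Pplat)] = 0.475 × [0.5×6.0 + 19.8] = 0.475 × 22.8 = 10.83 L·cmH2O.
Power = 17 × 10.83 = 184.11 L·cmH2O/min.
× 0.098 J/(L·cmH2O) → 18.043 J/min.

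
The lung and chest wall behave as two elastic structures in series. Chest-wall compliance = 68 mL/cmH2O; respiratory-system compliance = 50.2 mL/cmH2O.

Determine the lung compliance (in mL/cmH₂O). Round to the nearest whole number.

1/CL = 1/Crs − 1/Ccw.
1/CL = 1/50.2 − 1/68 = 0.005214.
CL = 191.79 mL/cmH2O.

192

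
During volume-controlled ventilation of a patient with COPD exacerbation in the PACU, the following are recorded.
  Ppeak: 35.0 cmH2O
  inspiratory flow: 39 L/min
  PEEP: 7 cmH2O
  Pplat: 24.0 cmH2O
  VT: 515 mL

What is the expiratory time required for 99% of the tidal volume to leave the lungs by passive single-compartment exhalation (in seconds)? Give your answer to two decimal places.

2.36

Flow: 39 L/min ÷ 60 = 0.65 L/s.
R = (PIP − Pplat)/V̇ = (35.0 − 24.0) / 0.65 = 11.0/0.65 = 16.923 cmH2O·s/L.
C = Vt/(Pplat − PEEP) = 515.0 / (24.0 − 7) = 515.0/17.0 = 30.294 mL/cmH2O.
τ = R × C = 16.923 × 0.03029 L/cmH2O = 0.5126 s.
t = −τ·ln(1 − 0.99) = −0.5126·ln(0.01) = 2.361 s.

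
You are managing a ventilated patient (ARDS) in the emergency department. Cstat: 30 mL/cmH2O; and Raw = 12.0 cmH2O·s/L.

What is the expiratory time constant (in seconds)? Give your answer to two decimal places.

0.36

τ = R × C = 12.0 × 30 mL/cmH2O = 12.0 × 0.030 L/cmH2O = 0.36 s.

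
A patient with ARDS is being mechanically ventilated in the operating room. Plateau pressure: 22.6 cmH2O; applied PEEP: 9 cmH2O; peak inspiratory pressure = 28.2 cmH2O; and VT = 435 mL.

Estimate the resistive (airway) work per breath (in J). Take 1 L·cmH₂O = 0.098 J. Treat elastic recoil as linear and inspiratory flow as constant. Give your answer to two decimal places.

0.24

With constant inspiratory flow the resistive pressure is constant at PIP − Pplat = 28.2 − 22.6 = 5.6 cmH2O, so resistive work = 5.6 × 0.435 = 2.436 L·cmH2O.
× 0.098 J/(L·cmH2O) → 0.2387 J.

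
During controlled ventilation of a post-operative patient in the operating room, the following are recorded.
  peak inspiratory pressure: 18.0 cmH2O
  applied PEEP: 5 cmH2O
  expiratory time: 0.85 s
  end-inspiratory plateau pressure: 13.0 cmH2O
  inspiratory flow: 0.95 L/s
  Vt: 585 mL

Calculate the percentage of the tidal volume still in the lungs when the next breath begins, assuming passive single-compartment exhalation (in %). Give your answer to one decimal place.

R = (PIP − Pplat)/V̇ = (18.0 − 13.0) / 0.95 = 5.0/0.95 = 5.263 cmH2O·s/L.
C = Vt/(Pplat − PEEP) = 585.0 / (13.0 − 5) = 585.0/8.0 = 73.125 mL/cmH2O.
τ = R × C = 5.263 × 0.07313 L/cmH2O = 0.3849 s.
Fraction remaining at end-expiration = e^(−Te/τ) = e^(−0.85/0.3849) = 0.1099 → 10.99%.

11.0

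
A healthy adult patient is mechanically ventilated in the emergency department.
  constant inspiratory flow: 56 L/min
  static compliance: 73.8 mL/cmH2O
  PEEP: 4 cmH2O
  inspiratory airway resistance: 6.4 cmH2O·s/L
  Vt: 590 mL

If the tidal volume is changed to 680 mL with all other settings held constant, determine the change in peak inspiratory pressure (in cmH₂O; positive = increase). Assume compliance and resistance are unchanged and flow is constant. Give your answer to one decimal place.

1.2

PIP = Vt/C + R·V̇ + PEEP (constant-flow equation of motion).
Only the elastic term changes: ΔPIP = ΔVt / C = (680 − 590) / 73.8 = 1.22 cmH2O.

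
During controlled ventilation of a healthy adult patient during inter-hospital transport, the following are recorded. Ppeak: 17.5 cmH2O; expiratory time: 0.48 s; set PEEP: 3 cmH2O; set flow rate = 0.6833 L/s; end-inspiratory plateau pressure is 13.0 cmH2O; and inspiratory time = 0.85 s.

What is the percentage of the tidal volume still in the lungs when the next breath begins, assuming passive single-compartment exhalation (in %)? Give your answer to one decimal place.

28.5

Vt = flow × Ti = 0.6833 L/s × 0.85 s × 1000 mL/L = 580.81 mL.
R = (PIP − Pplat)/V̇ = (17.5 − 13.0) / 0.6833 = 4.5/0.6833 = 6.586 cmH2O·s/L.
C = Vt/(Pplat − PEEP) = 580.81 / (13.0 − 3) = 580.81/10.0 = 58.081 mL/cmH2O.
τ = R × C = 6.586 × 0.05808 L/cmH2O = 0.3825 s.
Fraction remaining at end-expiration = e^(−Te/τ) = e^(−0.48/0.3825) = 0.2851 → 28.51%.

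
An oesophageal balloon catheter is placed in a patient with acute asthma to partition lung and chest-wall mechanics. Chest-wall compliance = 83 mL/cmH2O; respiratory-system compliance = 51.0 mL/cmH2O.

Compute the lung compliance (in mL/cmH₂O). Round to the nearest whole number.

132

1/CL = 1/Crs − 1/Ccw.
1/CL = 1/51.0 − 1/83 = 0.00756.
CL = 132.28 mL/cmH2O.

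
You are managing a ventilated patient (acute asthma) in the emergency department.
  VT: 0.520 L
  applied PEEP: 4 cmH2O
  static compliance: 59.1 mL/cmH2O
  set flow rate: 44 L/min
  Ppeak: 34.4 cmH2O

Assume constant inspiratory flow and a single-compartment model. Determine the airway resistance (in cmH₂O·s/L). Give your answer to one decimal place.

29.5

Flow: 44 L/min ÷ 60 = 0.7333 L/s.
Equation of motion (constant flow): PIP = Vt/C + R·V̇ + PEEP.
R·V̇ = PIP − Vt/C − PEEP = 34.4 − 520/59.1 − 4 = 34.4 − 8.799 − 4 = 21.601 cmH2O.
R = 21.601 / 0.7333 = 29.457 cmH2O·s/L.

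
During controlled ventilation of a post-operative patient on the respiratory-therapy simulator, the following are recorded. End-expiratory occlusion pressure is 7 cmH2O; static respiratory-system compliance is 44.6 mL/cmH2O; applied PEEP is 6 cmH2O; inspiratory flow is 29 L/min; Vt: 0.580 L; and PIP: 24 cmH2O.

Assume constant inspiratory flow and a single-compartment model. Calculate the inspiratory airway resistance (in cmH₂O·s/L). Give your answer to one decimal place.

Flow: 29 L/min ÷ 60 = 0.4833 L/s.
Total PEEP = 7 cmH2O (set 6 + intrinsic 1); this is the baseline alveolar pressure.
Equation of motion (constant flow): PIP = Vt/C + R·V̇ + PEEP.
R·V̇ = PIP − Vt/C − PEEP = 24 − 580/44.6 − 7 = 24 − 13.004 − 7 = 3.996 cmH2O.
R = 3.996 / 0.4833 = 8.268 cmH2O·s/L.

8.3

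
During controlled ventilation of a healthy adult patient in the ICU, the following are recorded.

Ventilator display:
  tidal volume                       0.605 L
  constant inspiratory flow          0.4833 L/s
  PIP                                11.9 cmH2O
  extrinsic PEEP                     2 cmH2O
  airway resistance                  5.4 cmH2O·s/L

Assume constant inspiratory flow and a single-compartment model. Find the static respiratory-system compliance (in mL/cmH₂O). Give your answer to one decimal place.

83.0

Equation of motion (constant flow): PIP = Vt/C + R·V̇ + PEEP.
Vt/C = PIP − R·V̇ − PEEP = 11.9 − 5.4×0.4833 − 2 = 11.9 − 2.61 − 2 = 7.29 cmH2O.
C = Vt / 7.29 = 605 / 7.29 = 82.99 mL/cmH2O.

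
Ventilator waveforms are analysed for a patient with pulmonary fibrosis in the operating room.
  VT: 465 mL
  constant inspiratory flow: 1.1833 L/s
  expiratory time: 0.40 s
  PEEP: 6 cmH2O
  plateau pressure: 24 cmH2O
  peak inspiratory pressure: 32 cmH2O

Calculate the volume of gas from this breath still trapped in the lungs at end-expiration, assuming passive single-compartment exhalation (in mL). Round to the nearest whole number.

47

R = (PIP − Pplat)/V̇ = (32 − 24) / 1.1833 = 8.0/1.1833 = 6.761 cmH2O·s/L.
C = Vt/(Pplat − PEEP) = 465.0 / (24 − 6) = 465.0/18.0 = 25.833 mL/cmH2O.
τ = R × C = 6.761 × 0.02583 L/cmH2O = 0.1746 s.
Fraction remaining = e^(−Te/τ) = e^(−0.40/0.1746) = 0.1012.
Trapped volume = 465.0 × 0.1012 = 47.058 mL.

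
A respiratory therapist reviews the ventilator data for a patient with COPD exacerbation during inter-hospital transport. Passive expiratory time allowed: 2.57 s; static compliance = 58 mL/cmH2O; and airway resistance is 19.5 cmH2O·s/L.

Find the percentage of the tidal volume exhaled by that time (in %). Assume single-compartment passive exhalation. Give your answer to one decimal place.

89.7

τ = R × C = 19.5 × 58 mL/cmH2O = 19.5 × 0.058 L/cmH2O = 1.131 s.
Passive exhalation: V(t)/V₀ = e^(−t/τ) = e^(−2.57/1.131) = 0.1031.
Fraction exhaled = 1 − 0.1031 = 0.8969 → 89.69%.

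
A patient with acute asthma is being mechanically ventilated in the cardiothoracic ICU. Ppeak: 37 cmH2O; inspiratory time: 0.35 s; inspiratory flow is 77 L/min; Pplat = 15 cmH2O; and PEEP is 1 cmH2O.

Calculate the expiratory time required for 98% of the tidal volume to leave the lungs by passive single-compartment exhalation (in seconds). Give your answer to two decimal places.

2.15

Flow: 77 L/min ÷ 60 = 1.2833 L/s.
Vt = flow × Ti = 1.2833 L/s × 0.35 s × 1000 mL/L = 449.16 mL.
R = (PIP − Pplat)/V̇ = (37 − 15) / 1.2833 = 22.0/1.2833 = 17.143 cmH2O·s/L.
C = Vt/(Pplat − PEEP) = 449.16 / (15 − 1) = 449.16/14.0 = 32.083 mL/cmH2O.
τ = R × C = 17.143 × 0.03208 L/cmH2O = 0.5499 s.
t = −τ·ln(1 − 0.98) = −0.5499·ln(0.02) = 2.151 s.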